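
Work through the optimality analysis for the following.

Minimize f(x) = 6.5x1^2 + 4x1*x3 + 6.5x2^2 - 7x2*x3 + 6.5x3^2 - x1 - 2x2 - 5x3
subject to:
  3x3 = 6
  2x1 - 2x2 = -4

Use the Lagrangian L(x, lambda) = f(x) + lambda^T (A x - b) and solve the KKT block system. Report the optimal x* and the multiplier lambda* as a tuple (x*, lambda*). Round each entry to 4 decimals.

Form the Lagrangian:
  L(x, lambda) = (1/2) x^T Q x + c^T x + lambda^T (A x - b)
Stationarity (grad_x L = 0): Q x + c + A^T lambda = 0.
Primal feasibility: A x = b.

This gives the KKT block system:
  [ Q   A^T ] [ x     ]   [-c ]
  [ A    0  ] [ lambda ] = [ b ]

Solving the linear system:
  x*      = (-0.6538, 1.3462, 2)
  lambda* = (-2.9872, 0.75)
  f(x*)   = 4.4423

x* = (-0.6538, 1.3462, 2), lambda* = (-2.9872, 0.75)


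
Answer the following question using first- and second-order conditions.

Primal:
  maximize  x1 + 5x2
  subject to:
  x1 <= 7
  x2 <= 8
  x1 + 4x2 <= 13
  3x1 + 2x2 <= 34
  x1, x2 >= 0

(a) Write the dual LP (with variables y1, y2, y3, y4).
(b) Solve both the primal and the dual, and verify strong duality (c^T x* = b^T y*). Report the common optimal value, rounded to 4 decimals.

The standard primal-dual pair for 'max c^T x s.t. A x <= b, x >= 0' is:
  Dual:  min b^T y  s.t.  A^T y >= c,  y >= 0.

So the dual LP is:
  minimize  7y1 + 8y2 + 13y3 + 34y4
  subject to:
    y1 + y3 + 3y4 >= 1
    y2 + 4y3 + 2y4 >= 5
    y1, y2, y3, y4 >= 0

Solving the primal: x* = (0, 3.25).
  primal value c^T x* = 16.25.
Solving the dual: y* = (0, 0, 1.25, 0).
  dual value b^T y* = 16.25.
Strong duality: c^T x* = b^T y*. Confirmed.

16.25


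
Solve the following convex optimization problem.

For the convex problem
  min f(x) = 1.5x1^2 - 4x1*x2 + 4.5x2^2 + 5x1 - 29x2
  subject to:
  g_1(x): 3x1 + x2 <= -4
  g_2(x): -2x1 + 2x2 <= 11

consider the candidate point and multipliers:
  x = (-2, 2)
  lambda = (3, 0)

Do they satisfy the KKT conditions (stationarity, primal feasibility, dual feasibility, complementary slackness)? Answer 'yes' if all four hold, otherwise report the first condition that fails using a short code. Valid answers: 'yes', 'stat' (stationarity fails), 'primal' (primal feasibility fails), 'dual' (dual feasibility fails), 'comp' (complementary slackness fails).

Gradient of f: grad f(x) = Q x + c = (-9, -3)
Constraint values g_i(x) = a_i^T x - b_i:
  g_1((-2, 2)) = 0
  g_2((-2, 2)) = -3
Stationarity residual: grad f(x) + sum_i lambda_i a_i = (0, 0)
  -> stationarity OK
Primal feasibility (all g_i <= 0): OK
Dual feasibility (all lambda_i >= 0): OK
Complementary slackness (lambda_i * g_i(x) = 0 for all i): OK

Verdict: yes, KKT holds.

yes


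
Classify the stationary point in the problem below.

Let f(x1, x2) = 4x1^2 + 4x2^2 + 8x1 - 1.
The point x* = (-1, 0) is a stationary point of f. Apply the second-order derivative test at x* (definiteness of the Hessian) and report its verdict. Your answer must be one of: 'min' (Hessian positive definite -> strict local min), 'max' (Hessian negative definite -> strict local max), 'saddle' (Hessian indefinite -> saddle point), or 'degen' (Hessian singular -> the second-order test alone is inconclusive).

Compute the Hessian H = grad^2 f:
  H = [[8, 0], [0, 8]]
Verify stationarity: grad f(x*) = H x* + g = (0, 0).
Eigenvalues of H: 8, 8.
Both eigenvalues > 0, so H is positive definite -> x* is a strict local min.

min


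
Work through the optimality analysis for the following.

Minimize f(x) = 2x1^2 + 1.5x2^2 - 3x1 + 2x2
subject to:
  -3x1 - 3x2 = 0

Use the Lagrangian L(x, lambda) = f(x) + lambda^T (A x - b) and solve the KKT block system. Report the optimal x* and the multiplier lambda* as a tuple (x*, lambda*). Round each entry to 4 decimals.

Form the Lagrangian:
  L(x, lambda) = (1/2) x^T Q x + c^T x + lambda^T (A x - b)
Stationarity (grad_x L = 0): Q x + c + A^T lambda = 0.
Primal feasibility: A x = b.

This gives the KKT block system:
  [ Q   A^T ] [ x     ]   [-c ]
  [ A    0  ] [ lambda ] = [ b ]

Solving the linear system:
  x*      = (0.7143, -0.7143)
  lambda* = (-0.0476)
  f(x*)   = -1.7857

x* = (0.7143, -0.7143), lambda* = (-0.0476)


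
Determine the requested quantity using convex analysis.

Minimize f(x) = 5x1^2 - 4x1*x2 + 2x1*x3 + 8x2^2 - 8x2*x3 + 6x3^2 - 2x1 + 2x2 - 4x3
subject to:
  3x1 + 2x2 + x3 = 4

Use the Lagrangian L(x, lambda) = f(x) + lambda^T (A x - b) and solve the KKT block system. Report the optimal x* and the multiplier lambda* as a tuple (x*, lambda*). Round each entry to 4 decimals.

Form the Lagrangian:
  L(x, lambda) = (1/2) x^T Q x + c^T x + lambda^T (A x - b)
Stationarity (grad_x L = 0): Q x + c + A^T lambda = 0.
Primal feasibility: A x = b.

This gives the KKT block system:
  [ Q   A^T ] [ x     ]   [-c ]
  [ A    0  ] [ lambda ] = [ b ]

Solving the linear system:
  x*      = (0.7039, 0.5839, 0.7204)
  lambda* = (-1.3816)
  f(x*)   = 1.2023

x* = (0.7039, 0.5839, 0.7204), lambda* = (-1.3816)


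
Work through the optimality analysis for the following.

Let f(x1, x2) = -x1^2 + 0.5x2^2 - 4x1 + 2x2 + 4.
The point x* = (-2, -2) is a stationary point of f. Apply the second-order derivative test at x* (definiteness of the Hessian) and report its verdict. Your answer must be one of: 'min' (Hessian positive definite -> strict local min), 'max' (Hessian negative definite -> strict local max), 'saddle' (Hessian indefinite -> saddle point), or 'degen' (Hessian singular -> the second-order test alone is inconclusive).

Compute the Hessian H = grad^2 f:
  H = [[-2, 0], [0, 1]]
Verify stationarity: grad f(x*) = H x* + g = (0, 0).
Eigenvalues of H: -2, 1.
Eigenvalues have mixed signs, so H is indefinite -> x* is a saddle point.

saddle


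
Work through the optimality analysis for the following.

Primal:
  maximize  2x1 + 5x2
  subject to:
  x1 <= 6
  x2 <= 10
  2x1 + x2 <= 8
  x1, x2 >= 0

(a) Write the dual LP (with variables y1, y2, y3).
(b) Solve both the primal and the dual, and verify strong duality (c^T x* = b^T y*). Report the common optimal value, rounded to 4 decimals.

The standard primal-dual pair for 'max c^T x s.t. A x <= b, x >= 0' is:
  Dual:  min b^T y  s.t.  A^T y >= c,  y >= 0.

So the dual LP is:
  minimize  6y1 + 10y2 + 8y3
  subject to:
    y1 + 2y3 >= 2
    y2 + y3 >= 5
    y1, y2, y3 >= 0

Solving the primal: x* = (0, 8).
  primal value c^T x* = 40.
Solving the dual: y* = (0, 0, 5).
  dual value b^T y* = 40.
Strong duality: c^T x* = b^T y*. Confirmed.

40


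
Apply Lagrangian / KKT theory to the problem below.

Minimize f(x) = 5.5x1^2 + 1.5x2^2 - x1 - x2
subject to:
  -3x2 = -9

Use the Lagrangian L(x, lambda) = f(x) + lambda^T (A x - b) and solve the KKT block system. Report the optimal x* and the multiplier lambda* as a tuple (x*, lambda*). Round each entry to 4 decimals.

Form the Lagrangian:
  L(x, lambda) = (1/2) x^T Q x + c^T x + lambda^T (A x - b)
Stationarity (grad_x L = 0): Q x + c + A^T lambda = 0.
Primal feasibility: A x = b.

This gives the KKT block system:
  [ Q   A^T ] [ x     ]   [-c ]
  [ A    0  ] [ lambda ] = [ b ]

Solving the linear system:
  x*      = (0.0909, 3)
  lambda* = (2.6667)
  f(x*)   = 10.4545

x* = (0.0909, 3), lambda* = (2.6667)


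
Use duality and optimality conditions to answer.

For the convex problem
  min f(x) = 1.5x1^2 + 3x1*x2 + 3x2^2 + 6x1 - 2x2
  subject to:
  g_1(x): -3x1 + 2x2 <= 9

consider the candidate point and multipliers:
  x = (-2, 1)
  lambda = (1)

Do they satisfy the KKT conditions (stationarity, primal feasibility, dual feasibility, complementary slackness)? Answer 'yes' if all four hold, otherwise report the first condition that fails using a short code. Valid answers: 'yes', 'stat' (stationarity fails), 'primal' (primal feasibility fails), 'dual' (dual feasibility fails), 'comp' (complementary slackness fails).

Gradient of f: grad f(x) = Q x + c = (3, -2)
Constraint values g_i(x) = a_i^T x - b_i:
  g_1((-2, 1)) = -1
Stationarity residual: grad f(x) + sum_i lambda_i a_i = (0, 0)
  -> stationarity OK
Primal feasibility (all g_i <= 0): OK
Dual feasibility (all lambda_i >= 0): OK
Complementary slackness (lambda_i * g_i(x) = 0 for all i): FAILS

Verdict: the first failing condition is complementary_slackness -> comp.

comp


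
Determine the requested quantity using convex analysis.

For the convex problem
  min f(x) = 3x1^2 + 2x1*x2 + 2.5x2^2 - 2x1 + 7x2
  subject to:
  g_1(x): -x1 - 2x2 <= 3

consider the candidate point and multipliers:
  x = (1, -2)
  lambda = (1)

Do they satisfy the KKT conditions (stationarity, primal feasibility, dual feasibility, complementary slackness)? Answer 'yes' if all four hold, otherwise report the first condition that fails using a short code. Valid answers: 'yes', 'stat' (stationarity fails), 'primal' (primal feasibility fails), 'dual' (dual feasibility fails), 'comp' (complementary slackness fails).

Gradient of f: grad f(x) = Q x + c = (0, -1)
Constraint values g_i(x) = a_i^T x - b_i:
  g_1((1, -2)) = 0
Stationarity residual: grad f(x) + sum_i lambda_i a_i = (-1, -3)
  -> stationarity FAILS
Primal feasibility (all g_i <= 0): OK
Dual feasibility (all lambda_i >= 0): OK
Complementary slackness (lambda_i * g_i(x) = 0 for all i): OK

Verdict: the first failing condition is stationarity -> stat.

stat


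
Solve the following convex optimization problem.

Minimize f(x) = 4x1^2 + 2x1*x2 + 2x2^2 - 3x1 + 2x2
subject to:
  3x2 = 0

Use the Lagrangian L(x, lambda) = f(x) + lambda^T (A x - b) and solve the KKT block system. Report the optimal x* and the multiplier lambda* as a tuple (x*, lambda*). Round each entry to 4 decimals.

Form the Lagrangian:
  L(x, lambda) = (1/2) x^T Q x + c^T x + lambda^T (A x - b)
Stationarity (grad_x L = 0): Q x + c + A^T lambda = 0.
Primal feasibility: A x = b.

This gives the KKT block system:
  [ Q   A^T ] [ x     ]   [-c ]
  [ A    0  ] [ lambda ] = [ b ]

Solving the linear system:
  x*      = (0.375, 0)
  lambda* = (-0.9167)
  f(x*)   = -0.5625

x* = (0.375, 0), lambda* = (-0.9167)


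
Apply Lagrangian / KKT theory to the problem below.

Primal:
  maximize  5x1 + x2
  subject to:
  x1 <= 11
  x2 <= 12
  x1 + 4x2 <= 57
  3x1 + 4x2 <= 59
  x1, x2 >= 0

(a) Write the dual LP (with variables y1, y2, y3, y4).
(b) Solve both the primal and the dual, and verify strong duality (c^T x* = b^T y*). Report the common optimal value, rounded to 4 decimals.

The standard primal-dual pair for 'max c^T x s.t. A x <= b, x >= 0' is:
  Dual:  min b^T y  s.t.  A^T y >= c,  y >= 0.

So the dual LP is:
  minimize  11y1 + 12y2 + 57y3 + 59y4
  subject to:
    y1 + y3 + 3y4 >= 5
    y2 + 4y3 + 4y4 >= 1
    y1, y2, y3, y4 >= 0

Solving the primal: x* = (11, 6.5).
  primal value c^T x* = 61.5.
Solving the dual: y* = (4.25, 0, 0, 0.25).
  dual value b^T y* = 61.5.
Strong duality: c^T x* = b^T y*. Confirmed.

61.5


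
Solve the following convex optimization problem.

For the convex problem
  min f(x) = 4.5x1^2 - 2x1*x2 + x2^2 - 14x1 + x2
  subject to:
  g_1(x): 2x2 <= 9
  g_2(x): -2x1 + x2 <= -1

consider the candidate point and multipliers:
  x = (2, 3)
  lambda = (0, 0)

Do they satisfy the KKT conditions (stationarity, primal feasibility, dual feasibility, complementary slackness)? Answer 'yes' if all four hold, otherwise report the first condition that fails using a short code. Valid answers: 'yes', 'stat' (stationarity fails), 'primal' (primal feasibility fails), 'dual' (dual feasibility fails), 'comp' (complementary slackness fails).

Gradient of f: grad f(x) = Q x + c = (-2, 3)
Constraint values g_i(x) = a_i^T x - b_i:
  g_1((2, 3)) = -3
  g_2((2, 3)) = 0
Stationarity residual: grad f(x) + sum_i lambda_i a_i = (-2, 3)
  -> stationarity FAILS
Primal feasibility (all g_i <= 0): OK
Dual feasibility (all lambda_i >= 0): OK
Complementary slackness (lambda_i * g_i(x) = 0 for all i): OK

Verdict: the first failing condition is stationarity -> stat.

stat


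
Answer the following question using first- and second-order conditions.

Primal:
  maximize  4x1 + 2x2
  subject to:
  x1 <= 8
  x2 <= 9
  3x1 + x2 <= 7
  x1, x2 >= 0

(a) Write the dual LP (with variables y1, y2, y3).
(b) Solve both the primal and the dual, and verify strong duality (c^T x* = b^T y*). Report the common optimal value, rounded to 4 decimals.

The standard primal-dual pair for 'max c^T x s.t. A x <= b, x >= 0' is:
  Dual:  min b^T y  s.t.  A^T y >= c,  y >= 0.

So the dual LP is:
  minimize  8y1 + 9y2 + 7y3
  subject to:
    y1 + 3y3 >= 4
    y2 + y3 >= 2
    y1, y2, y3 >= 0

Solving the primal: x* = (0, 7).
  primal value c^T x* = 14.
Solving the dual: y* = (0, 0, 2).
  dual value b^T y* = 14.
Strong duality: c^T x* = b^T y*. Confirmed.

14


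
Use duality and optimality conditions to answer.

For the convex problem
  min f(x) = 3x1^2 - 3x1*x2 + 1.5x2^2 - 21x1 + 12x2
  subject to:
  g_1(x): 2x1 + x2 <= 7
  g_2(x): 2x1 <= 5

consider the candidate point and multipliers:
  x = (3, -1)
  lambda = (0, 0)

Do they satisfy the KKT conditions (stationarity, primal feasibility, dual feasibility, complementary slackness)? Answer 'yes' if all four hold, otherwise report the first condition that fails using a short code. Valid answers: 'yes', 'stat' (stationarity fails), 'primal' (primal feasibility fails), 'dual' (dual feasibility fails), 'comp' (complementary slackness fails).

Gradient of f: grad f(x) = Q x + c = (0, 0)
Constraint values g_i(x) = a_i^T x - b_i:
  g_1((3, -1)) = -2
  g_2((3, -1)) = 1
Stationarity residual: grad f(x) + sum_i lambda_i a_i = (0, 0)
  -> stationarity OK
Primal feasibility (all g_i <= 0): FAILS
Dual feasibility (all lambda_i >= 0): OK
Complementary slackness (lambda_i * g_i(x) = 0 for all i): OK

Verdict: the first failing condition is primal_feasibility -> primal.

primal


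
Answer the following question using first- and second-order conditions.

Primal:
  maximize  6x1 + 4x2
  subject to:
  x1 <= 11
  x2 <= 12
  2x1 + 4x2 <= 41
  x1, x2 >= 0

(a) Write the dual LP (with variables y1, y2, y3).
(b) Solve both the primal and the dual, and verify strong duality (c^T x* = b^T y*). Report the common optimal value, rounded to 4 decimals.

The standard primal-dual pair for 'max c^T x s.t. A x <= b, x >= 0' is:
  Dual:  min b^T y  s.t.  A^T y >= c,  y >= 0.

So the dual LP is:
  minimize  11y1 + 12y2 + 41y3
  subject to:
    y1 + 2y3 >= 6
    y2 + 4y3 >= 4
    y1, y2, y3 >= 0

Solving the primal: x* = (11, 4.75).
  primal value c^T x* = 85.
Solving the dual: y* = (4, 0, 1).
  dual value b^T y* = 85.
Strong duality: c^T x* = b^T y*. Confirmed.

85


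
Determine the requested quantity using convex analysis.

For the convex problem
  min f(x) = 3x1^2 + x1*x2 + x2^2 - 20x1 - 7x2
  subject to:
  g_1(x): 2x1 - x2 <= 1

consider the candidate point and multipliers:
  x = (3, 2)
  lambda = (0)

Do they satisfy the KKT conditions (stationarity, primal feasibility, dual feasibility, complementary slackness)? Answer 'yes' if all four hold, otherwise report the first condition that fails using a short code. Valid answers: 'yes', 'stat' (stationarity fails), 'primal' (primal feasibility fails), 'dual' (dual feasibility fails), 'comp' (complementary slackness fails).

Gradient of f: grad f(x) = Q x + c = (0, 0)
Constraint values g_i(x) = a_i^T x - b_i:
  g_1((3, 2)) = 3
Stationarity residual: grad f(x) + sum_i lambda_i a_i = (0, 0)
  -> stationarity OK
Primal feasibility (all g_i <= 0): FAILS
Dual feasibility (all lambda_i >= 0): OK
Complementary slackness (lambda_i * g_i(x) = 0 for all i): OK

Verdict: the first failing condition is primal_feasibility -> primal.

primal


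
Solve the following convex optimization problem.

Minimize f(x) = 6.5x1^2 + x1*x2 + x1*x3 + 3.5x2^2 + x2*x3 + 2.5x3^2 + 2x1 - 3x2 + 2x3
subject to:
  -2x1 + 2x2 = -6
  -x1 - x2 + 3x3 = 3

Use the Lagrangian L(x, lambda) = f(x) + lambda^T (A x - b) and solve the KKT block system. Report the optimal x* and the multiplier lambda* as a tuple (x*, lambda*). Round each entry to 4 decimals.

Form the Lagrangian:
  L(x, lambda) = (1/2) x^T Q x + c^T x + lambda^T (A x - b)
Stationarity (grad_x L = 0): Q x + c + A^T lambda = 0.
Primal feasibility: A x = b.

This gives the KKT block system:
  [ Q   A^T ] [ x     ]   [-c ]
  [ A    0  ] [ lambda ] = [ b ]

Solving the linear system:
  x*      = (0.9545, -2.0455, 0.6364)
  lambda* = (7.1818, -1.3636)
  f(x*)   = 28.25

x* = (0.9545, -2.0455, 0.6364), lambda* = (7.1818, -1.3636)


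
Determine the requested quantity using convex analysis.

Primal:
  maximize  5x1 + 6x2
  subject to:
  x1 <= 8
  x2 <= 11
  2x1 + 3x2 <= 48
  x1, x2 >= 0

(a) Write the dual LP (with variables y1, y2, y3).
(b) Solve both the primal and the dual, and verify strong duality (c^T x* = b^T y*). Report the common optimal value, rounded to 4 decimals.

The standard primal-dual pair for 'max c^T x s.t. A x <= b, x >= 0' is:
  Dual:  min b^T y  s.t.  A^T y >= c,  y >= 0.

So the dual LP is:
  minimize  8y1 + 11y2 + 48y3
  subject to:
    y1 + 2y3 >= 5
    y2 + 3y3 >= 6
    y1, y2, y3 >= 0

Solving the primal: x* = (8, 10.6667).
  primal value c^T x* = 104.
Solving the dual: y* = (1, 0, 2).
  dual value b^T y* = 104.
Strong duality: c^T x* = b^T y*. Confirmed.

104


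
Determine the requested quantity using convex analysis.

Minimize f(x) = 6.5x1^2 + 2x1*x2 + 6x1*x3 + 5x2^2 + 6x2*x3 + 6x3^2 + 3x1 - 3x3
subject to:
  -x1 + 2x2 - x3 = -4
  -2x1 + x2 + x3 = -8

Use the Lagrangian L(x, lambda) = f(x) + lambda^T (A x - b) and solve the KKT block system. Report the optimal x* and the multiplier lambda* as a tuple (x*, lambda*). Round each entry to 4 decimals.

Form the Lagrangian:
  L(x, lambda) = (1/2) x^T Q x + c^T x + lambda^T (A x - b)
Stationarity (grad_x L = 0): Q x + c + A^T lambda = 0.
Primal feasibility: A x = b.

This gives the KKT block system:
  [ Q   A^T ] [ x     ]   [-c ]
  [ A    0  ] [ lambda ] = [ b ]

Solving the linear system:
  x*      = (2.6667, -1.3333, -1.3333)
  lambda* = (1.6667, 12.6667)
  f(x*)   = 60

x* = (2.6667, -1.3333, -1.3333), lambda* = (1.6667, 12.6667)


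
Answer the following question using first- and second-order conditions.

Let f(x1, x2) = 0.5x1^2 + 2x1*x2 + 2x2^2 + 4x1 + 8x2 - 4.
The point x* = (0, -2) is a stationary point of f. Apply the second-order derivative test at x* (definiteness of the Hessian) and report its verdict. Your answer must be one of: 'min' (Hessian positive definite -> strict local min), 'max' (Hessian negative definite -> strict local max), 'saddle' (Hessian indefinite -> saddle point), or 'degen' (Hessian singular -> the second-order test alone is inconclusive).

Compute the Hessian H = grad^2 f:
  H = [[1, 2], [2, 4]]
Verify stationarity: grad f(x*) = H x* + g = (0, 0).
Eigenvalues of H: 0, 5.
H has a zero eigenvalue (singular; positive semidefinite but not definite), so H is neither positive definite, negative definite, nor indefinite. The second-order test alone is inconclusive -> degen.
(Indeed, f is constant along the null direction of H through x*, so x* is not a strict local extremum.)

degen


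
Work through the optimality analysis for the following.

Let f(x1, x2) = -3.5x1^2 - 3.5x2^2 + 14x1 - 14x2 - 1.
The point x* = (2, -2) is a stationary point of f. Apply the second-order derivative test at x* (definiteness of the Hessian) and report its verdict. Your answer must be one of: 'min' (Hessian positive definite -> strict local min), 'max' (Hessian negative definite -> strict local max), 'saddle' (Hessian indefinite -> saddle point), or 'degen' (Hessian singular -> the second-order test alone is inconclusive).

Compute the Hessian H = grad^2 f:
  H = [[-7, 0], [0, -7]]
Verify stationarity: grad f(x*) = H x* + g = (0, 0).
Eigenvalues of H: -7, -7.
Both eigenvalues < 0, so H is negative definite -> x* is a strict local max.

max


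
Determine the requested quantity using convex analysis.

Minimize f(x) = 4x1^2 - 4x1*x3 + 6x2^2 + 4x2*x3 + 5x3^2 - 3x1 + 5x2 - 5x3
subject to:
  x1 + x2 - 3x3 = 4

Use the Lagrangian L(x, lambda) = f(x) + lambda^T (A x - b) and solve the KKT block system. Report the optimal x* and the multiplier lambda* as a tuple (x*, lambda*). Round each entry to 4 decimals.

Form the Lagrangian:
  L(x, lambda) = (1/2) x^T Q x + c^T x + lambda^T (A x - b)
Stationarity (grad_x L = 0): Q x + c + A^T lambda = 0.
Primal feasibility: A x = b.

This gives the KKT block system:
  [ Q   A^T ] [ x     ]   [-c ]
  [ A    0  ] [ lambda ] = [ b ]

Solving the linear system:
  x*      = (0.5221, 0.3717, -1.0354)
  lambda* = (-5.3186)
  f(x*)   = 13.3717

x* = (0.5221, 0.3717, -1.0354), lambda* = (-5.3186)


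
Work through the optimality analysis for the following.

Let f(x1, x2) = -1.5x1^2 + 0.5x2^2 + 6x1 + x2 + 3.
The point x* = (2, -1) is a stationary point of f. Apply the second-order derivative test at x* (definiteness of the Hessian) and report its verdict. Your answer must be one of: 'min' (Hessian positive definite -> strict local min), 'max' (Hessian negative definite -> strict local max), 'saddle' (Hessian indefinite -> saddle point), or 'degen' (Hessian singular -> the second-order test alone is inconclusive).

Compute the Hessian H = grad^2 f:
  H = [[-3, 0], [0, 1]]
Verify stationarity: grad f(x*) = H x* + g = (0, 0).
Eigenvalues of H: -3, 1.
Eigenvalues have mixed signs, so H is indefinite -> x* is a saddle point.

saddle


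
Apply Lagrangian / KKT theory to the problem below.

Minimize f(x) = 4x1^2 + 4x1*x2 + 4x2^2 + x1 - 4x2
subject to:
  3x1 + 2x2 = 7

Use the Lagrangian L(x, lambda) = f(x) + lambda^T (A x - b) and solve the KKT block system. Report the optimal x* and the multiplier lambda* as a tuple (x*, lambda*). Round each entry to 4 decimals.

Form the Lagrangian:
  L(x, lambda) = (1/2) x^T Q x + c^T x + lambda^T (A x - b)
Stationarity (grad_x L = 0): Q x + c + A^T lambda = 0.
Primal feasibility: A x = b.

This gives the KKT block system:
  [ Q   A^T ] [ x     ]   [-c ]
  [ A    0  ] [ lambda ] = [ b ]

Solving the linear system:
  x*      = (1.5, 1.25)
  lambda* = (-6)
  f(x*)   = 19.25

x* = (1.5, 1.25), lambda* = (-6)


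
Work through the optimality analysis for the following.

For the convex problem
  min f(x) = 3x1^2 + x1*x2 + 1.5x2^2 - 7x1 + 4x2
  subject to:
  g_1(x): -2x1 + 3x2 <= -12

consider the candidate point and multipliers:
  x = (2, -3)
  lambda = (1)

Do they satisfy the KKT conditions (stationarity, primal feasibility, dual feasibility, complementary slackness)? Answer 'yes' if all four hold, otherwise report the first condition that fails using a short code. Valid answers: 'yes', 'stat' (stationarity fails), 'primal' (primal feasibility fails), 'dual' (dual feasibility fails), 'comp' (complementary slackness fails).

Gradient of f: grad f(x) = Q x + c = (2, -3)
Constraint values g_i(x) = a_i^T x - b_i:
  g_1((2, -3)) = -1
Stationarity residual: grad f(x) + sum_i lambda_i a_i = (0, 0)
  -> stationarity OK
Primal feasibility (all g_i <= 0): OK
Dual feasibility (all lambda_i >= 0): OK
Complementary slackness (lambda_i * g_i(x) = 0 for all i): FAILS

Verdict: the first failing condition is complementary_slackness -> comp.

comp


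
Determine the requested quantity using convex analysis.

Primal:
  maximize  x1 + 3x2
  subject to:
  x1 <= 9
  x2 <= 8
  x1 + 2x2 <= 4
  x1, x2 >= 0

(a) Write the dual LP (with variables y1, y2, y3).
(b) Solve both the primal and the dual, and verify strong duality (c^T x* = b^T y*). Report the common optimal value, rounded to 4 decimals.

The standard primal-dual pair for 'max c^T x s.t. A x <= b, x >= 0' is:
  Dual:  min b^T y  s.t.  A^T y >= c,  y >= 0.

So the dual LP is:
  minimize  9y1 + 8y2 + 4y3
  subject to:
    y1 + y3 >= 1
    y2 + 2y3 >= 3
    y1, y2, y3 >= 0

Solving the primal: x* = (0, 2).
  primal value c^T x* = 6.
Solving the dual: y* = (0, 0, 1.5).
  dual value b^T y* = 6.
Strong duality: c^T x* = b^T y*. Confirmed.

6


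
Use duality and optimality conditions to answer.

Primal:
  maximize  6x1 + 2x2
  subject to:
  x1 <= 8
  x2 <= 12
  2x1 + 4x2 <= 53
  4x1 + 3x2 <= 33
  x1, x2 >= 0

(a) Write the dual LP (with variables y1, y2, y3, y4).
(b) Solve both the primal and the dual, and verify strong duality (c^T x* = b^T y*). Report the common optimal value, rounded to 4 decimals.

The standard primal-dual pair for 'max c^T x s.t. A x <= b, x >= 0' is:
  Dual:  min b^T y  s.t.  A^T y >= c,  y >= 0.

So the dual LP is:
  minimize  8y1 + 12y2 + 53y3 + 33y4
  subject to:
    y1 + 2y3 + 4y4 >= 6
    y2 + 4y3 + 3y4 >= 2
    y1, y2, y3, y4 >= 0

Solving the primal: x* = (8, 0.3333).
  primal value c^T x* = 48.6667.
Solving the dual: y* = (3.3333, 0, 0, 0.6667).
  dual value b^T y* = 48.6667.
Strong duality: c^T x* = b^T y*. Confirmed.

48.6667


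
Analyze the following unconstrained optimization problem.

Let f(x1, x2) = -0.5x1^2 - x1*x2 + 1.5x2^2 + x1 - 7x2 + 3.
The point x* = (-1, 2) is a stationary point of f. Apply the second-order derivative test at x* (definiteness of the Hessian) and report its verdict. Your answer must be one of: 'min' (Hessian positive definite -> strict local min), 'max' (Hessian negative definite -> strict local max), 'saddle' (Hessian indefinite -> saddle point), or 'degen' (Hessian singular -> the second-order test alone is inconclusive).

Compute the Hessian H = grad^2 f:
  H = [[-1, -1], [-1, 3]]
Verify stationarity: grad f(x*) = H x* + g = (0, 0).
Eigenvalues of H: -1.2361, 3.2361.
Eigenvalues have mixed signs, so H is indefinite -> x* is a saddle point.

saddle


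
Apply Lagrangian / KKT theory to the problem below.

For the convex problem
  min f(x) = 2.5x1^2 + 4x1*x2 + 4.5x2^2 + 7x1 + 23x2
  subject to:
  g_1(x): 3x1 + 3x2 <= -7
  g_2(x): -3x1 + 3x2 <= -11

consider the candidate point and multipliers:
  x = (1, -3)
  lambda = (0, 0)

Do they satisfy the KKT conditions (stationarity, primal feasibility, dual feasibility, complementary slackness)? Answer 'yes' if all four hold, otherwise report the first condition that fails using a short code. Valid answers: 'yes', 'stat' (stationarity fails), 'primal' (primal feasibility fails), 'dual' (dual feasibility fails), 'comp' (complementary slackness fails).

Gradient of f: grad f(x) = Q x + c = (0, 0)
Constraint values g_i(x) = a_i^T x - b_i:
  g_1((1, -3)) = 1
  g_2((1, -3)) = -1
Stationarity residual: grad f(x) + sum_i lambda_i a_i = (0, 0)
  -> stationarity OK
Primal feasibility (all g_i <= 0): FAILS
Dual feasibility (all lambda_i >= 0): OK
Complementary slackness (lambda_i * g_i(x) = 0 for all i): OK

Verdict: the first failing condition is primal_feasibility -> primal.

primal


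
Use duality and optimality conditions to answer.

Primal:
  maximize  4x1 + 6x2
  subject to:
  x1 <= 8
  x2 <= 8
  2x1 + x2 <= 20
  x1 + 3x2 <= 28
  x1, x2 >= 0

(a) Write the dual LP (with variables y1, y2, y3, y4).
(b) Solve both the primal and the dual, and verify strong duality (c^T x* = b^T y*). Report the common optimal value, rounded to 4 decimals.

The standard primal-dual pair for 'max c^T x s.t. A x <= b, x >= 0' is:
  Dual:  min b^T y  s.t.  A^T y >= c,  y >= 0.

So the dual LP is:
  minimize  8y1 + 8y2 + 20y3 + 28y4
  subject to:
    y1 + 2y3 + y4 >= 4
    y2 + y3 + 3y4 >= 6
    y1, y2, y3, y4 >= 0

Solving the primal: x* = (6.4, 7.2).
  primal value c^T x* = 68.8.
Solving the dual: y* = (0, 0, 1.2, 1.6).
  dual value b^T y* = 68.8.
Strong duality: c^T x* = b^T y*. Confirmed.

68.8


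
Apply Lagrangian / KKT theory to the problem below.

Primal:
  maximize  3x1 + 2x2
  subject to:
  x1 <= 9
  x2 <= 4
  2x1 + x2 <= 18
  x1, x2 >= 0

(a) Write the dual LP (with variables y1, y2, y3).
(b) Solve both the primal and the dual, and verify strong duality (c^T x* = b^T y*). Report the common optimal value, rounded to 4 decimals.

The standard primal-dual pair for 'max c^T x s.t. A x <= b, x >= 0' is:
  Dual:  min b^T y  s.t.  A^T y >= c,  y >= 0.

So the dual LP is:
  minimize  9y1 + 4y2 + 18y3
  subject to:
    y1 + 2y3 >= 3
    y2 + y3 >= 2
    y1, y2, y3 >= 0

Solving the primal: x* = (7, 4).
  primal value c^T x* = 29.
Solving the dual: y* = (0, 0.5, 1.5).
  dual value b^T y* = 29.
Strong duality: c^T x* = b^T y*. Confirmed.

29


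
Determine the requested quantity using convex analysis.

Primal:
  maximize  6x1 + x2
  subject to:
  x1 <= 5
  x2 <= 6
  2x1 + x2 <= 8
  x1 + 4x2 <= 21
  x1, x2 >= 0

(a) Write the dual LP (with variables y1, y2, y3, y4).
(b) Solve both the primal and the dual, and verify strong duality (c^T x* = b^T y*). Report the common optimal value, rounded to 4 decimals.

The standard primal-dual pair for 'max c^T x s.t. A x <= b, x >= 0' is:
  Dual:  min b^T y  s.t.  A^T y >= c,  y >= 0.

So the dual LP is:
  minimize  5y1 + 6y2 + 8y3 + 21y4
  subject to:
    y1 + 2y3 + y4 >= 6
    y2 + y3 + 4y4 >= 1
    y1, y2, y3, y4 >= 0

Solving the primal: x* = (4, 0).
  primal value c^T x* = 24.
Solving the dual: y* = (0, 0, 3, 0).
  dual value b^T y* = 24.
Strong duality: c^T x* = b^T y*. Confirmed.

24


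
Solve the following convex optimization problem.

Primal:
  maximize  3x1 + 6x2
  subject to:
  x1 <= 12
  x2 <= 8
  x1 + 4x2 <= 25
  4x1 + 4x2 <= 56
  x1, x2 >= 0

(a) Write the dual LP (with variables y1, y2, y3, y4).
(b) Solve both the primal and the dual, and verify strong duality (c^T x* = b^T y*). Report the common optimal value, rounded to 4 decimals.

The standard primal-dual pair for 'max c^T x s.t. A x <= b, x >= 0' is:
  Dual:  min b^T y  s.t.  A^T y >= c,  y >= 0.

So the dual LP is:
  minimize  12y1 + 8y2 + 25y3 + 56y4
  subject to:
    y1 + y3 + 4y4 >= 3
    y2 + 4y3 + 4y4 >= 6
    y1, y2, y3, y4 >= 0

Solving the primal: x* = (10.3333, 3.6667).
  primal value c^T x* = 53.
Solving the dual: y* = (0, 0, 1, 0.5).
  dual value b^T y* = 53.
Strong duality: c^T x* = b^T y*. Confirmed.

53


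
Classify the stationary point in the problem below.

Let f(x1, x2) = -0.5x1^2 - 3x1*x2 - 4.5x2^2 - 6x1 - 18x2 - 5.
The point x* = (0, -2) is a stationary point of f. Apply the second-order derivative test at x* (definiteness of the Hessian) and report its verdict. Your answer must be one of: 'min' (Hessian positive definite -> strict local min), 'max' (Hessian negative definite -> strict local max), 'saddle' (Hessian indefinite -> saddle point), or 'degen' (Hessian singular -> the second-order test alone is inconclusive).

Compute the Hessian H = grad^2 f:
  H = [[-1, -3], [-3, -9]]
Verify stationarity: grad f(x*) = H x* + g = (0, 0).
Eigenvalues of H: -10, 0.
H has a zero eigenvalue (singular; negative semidefinite but not definite), so H is neither positive definite, negative definite, nor indefinite. The second-order test alone is inconclusive -> degen.
(Indeed, f is constant along the null direction of H through x*, so x* is not a strict local extremum.)

degen


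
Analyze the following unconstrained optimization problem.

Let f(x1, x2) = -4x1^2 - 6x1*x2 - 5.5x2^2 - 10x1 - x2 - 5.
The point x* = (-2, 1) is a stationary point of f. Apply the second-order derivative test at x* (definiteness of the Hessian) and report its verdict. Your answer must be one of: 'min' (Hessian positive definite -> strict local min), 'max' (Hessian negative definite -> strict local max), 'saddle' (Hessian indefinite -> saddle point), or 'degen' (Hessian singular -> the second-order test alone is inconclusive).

Compute the Hessian H = grad^2 f:
  H = [[-8, -6], [-6, -11]]
Verify stationarity: grad f(x*) = H x* + g = (0, 0).
Eigenvalues of H: -15.6847, -3.3153.
Both eigenvalues < 0, so H is negative definite -> x* is a strict local max.

max


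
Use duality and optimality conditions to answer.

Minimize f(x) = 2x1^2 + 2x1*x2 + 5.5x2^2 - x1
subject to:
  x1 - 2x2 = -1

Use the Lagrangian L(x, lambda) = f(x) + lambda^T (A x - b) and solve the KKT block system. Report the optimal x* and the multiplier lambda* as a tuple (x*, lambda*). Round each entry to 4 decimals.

Form the Lagrangian:
  L(x, lambda) = (1/2) x^T Q x + c^T x + lambda^T (A x - b)
Stationarity (grad_x L = 0): Q x + c + A^T lambda = 0.
Primal feasibility: A x = b.

This gives the KKT block system:
  [ Q   A^T ] [ x     ]   [-c ]
  [ A    0  ] [ lambda ] = [ b ]

Solving the linear system:
  x*      = (-0.3143, 0.3429)
  lambda* = (1.5714)
  f(x*)   = 0.9429

x* = (-0.3143, 0.3429), lambda* = (1.5714)


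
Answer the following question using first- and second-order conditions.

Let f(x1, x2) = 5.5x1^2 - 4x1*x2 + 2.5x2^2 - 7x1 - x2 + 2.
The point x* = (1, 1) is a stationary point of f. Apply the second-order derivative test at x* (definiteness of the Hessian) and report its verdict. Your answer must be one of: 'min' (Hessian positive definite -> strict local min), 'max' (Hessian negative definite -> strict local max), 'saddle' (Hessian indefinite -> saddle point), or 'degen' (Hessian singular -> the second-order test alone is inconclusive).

Compute the Hessian H = grad^2 f:
  H = [[11, -4], [-4, 5]]
Verify stationarity: grad f(x*) = H x* + g = (0, 0).
Eigenvalues of H: 3, 13.
Both eigenvalues > 0, so H is positive definite -> x* is a strict local min.

min


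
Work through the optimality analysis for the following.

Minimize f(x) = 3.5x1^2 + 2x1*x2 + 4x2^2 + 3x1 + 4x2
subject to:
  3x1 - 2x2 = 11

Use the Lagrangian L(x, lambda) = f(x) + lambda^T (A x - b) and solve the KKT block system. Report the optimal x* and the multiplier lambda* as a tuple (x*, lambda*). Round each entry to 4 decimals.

Form the Lagrangian:
  L(x, lambda) = (1/2) x^T Q x + c^T x + lambda^T (A x - b)
Stationarity (grad_x L = 0): Q x + c + A^T lambda = 0.
Primal feasibility: A x = b.

This gives the KKT block system:
  [ Q   A^T ] [ x     ]   [-c ]
  [ A    0  ] [ lambda ] = [ b ]

Solving the linear system:
  x*      = (2.1935, -2.2097)
  lambda* = (-4.6452)
  f(x*)   = 24.4194

x* = (2.1935, -2.2097), lambda* = (-4.6452)


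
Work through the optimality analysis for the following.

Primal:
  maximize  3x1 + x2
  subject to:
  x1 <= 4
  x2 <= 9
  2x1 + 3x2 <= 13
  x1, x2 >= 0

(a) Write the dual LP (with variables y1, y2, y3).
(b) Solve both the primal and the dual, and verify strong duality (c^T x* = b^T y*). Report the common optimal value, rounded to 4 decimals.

The standard primal-dual pair for 'max c^T x s.t. A x <= b, x >= 0' is:
  Dual:  min b^T y  s.t.  A^T y >= c,  y >= 0.

So the dual LP is:
  minimize  4y1 + 9y2 + 13y3
  subject to:
    y1 + 2y3 >= 3
    y2 + 3y3 >= 1
    y1, y2, y3 >= 0

Solving the primal: x* = (4, 1.6667).
  primal value c^T x* = 13.6667.
Solving the dual: y* = (2.3333, 0, 0.3333).
  dual value b^T y* = 13.6667.
Strong duality: c^T x* = b^T y*. Confirmed.

13.6667


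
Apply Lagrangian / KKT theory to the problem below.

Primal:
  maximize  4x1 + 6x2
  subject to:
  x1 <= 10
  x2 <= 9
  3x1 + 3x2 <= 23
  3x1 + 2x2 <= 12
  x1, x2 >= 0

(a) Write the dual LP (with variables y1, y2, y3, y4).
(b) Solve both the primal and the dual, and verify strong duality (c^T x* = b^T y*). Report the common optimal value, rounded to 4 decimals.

The standard primal-dual pair for 'max c^T x s.t. A x <= b, x >= 0' is:
  Dual:  min b^T y  s.t.  A^T y >= c,  y >= 0.

So the dual LP is:
  minimize  10y1 + 9y2 + 23y3 + 12y4
  subject to:
    y1 + 3y3 + 3y4 >= 4
    y2 + 3y3 + 2y4 >= 6
    y1, y2, y3, y4 >= 0

Solving the primal: x* = (0, 6).
  primal value c^T x* = 36.
Solving the dual: y* = (0, 0, 0, 3).
  dual value b^T y* = 36.
Strong duality: c^T x* = b^T y*. Confirmed.

36


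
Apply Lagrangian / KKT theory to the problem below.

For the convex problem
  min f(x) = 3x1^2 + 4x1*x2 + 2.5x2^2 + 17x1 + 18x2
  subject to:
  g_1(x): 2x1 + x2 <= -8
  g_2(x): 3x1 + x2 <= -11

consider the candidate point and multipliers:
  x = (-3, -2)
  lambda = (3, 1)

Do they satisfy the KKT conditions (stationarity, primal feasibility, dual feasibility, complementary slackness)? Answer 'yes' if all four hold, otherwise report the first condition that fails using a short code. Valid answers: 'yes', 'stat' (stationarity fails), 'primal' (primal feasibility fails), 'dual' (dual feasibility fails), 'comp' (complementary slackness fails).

Gradient of f: grad f(x) = Q x + c = (-9, -4)
Constraint values g_i(x) = a_i^T x - b_i:
  g_1((-3, -2)) = 0
  g_2((-3, -2)) = 0
Stationarity residual: grad f(x) + sum_i lambda_i a_i = (0, 0)
  -> stationarity OK
Primal feasibility (all g_i <= 0): OK
Dual feasibility (all lambda_i >= 0): OK
Complementary slackness (lambda_i * g_i(x) = 0 for all i): OK

Verdict: yes, KKT holds.

yes


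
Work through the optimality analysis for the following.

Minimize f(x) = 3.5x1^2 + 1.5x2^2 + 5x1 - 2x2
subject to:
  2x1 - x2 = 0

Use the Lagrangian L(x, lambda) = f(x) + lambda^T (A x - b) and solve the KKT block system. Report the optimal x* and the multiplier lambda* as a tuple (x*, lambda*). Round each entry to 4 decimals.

Form the Lagrangian:
  L(x, lambda) = (1/2) x^T Q x + c^T x + lambda^T (A x - b)
Stationarity (grad_x L = 0): Q x + c + A^T lambda = 0.
Primal feasibility: A x = b.

This gives the KKT block system:
  [ Q   A^T ] [ x     ]   [-c ]
  [ A    0  ] [ lambda ] = [ b ]

Solving the linear system:
  x*      = (-0.0526, -0.1053)
  lambda* = (-2.3158)
  f(x*)   = -0.0263

x* = (-0.0526, -0.1053), lambda* = (-2.3158)


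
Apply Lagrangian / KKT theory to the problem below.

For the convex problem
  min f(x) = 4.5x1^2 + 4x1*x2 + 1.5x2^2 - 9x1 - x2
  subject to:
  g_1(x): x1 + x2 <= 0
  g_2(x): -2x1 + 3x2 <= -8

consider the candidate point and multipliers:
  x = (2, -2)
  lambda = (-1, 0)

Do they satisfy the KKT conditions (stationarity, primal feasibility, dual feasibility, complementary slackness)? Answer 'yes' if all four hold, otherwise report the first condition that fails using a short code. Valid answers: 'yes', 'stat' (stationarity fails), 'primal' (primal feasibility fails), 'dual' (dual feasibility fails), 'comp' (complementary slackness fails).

Gradient of f: grad f(x) = Q x + c = (1, 1)
Constraint values g_i(x) = a_i^T x - b_i:
  g_1((2, -2)) = 0
  g_2((2, -2)) = -2
Stationarity residual: grad f(x) + sum_i lambda_i a_i = (0, 0)
  -> stationarity OK
Primal feasibility (all g_i <= 0): OK
Dual feasibility (all lambda_i >= 0): FAILS
Complementary slackness (lambda_i * g_i(x) = 0 for all i): OK

Verdict: the first failing condition is dual_feasibility -> dual.

dual


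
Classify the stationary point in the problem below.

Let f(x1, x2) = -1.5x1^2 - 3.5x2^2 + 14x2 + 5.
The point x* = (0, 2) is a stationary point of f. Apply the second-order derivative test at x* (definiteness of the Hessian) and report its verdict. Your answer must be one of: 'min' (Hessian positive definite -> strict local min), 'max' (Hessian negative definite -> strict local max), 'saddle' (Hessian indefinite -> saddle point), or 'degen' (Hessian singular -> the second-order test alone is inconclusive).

Compute the Hessian H = grad^2 f:
  H = [[-3, 0], [0, -7]]
Verify stationarity: grad f(x*) = H x* + g = (0, 0).
Eigenvalues of H: -7, -3.
Both eigenvalues < 0, so H is negative definite -> x* is a strict local max.

max


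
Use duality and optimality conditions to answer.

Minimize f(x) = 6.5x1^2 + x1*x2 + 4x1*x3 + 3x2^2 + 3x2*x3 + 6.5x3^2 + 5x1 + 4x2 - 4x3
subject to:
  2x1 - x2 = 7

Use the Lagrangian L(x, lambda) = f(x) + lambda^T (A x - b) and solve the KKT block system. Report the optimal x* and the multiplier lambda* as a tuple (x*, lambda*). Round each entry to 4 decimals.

Form the Lagrangian:
  L(x, lambda) = (1/2) x^T Q x + c^T x + lambda^T (A x - b)
Stationarity (grad_x L = 0): Q x + c + A^T lambda = 0.
Primal feasibility: A x = b.

This gives the KKT block system:
  [ Q   A^T ] [ x     ]   [-c ]
  [ A    0  ] [ lambda ] = [ b ]

Solving the linear system:
  x*      = (1.7644, -3.4711, 0.5658)
  lambda* = (-13.3649)
  f(x*)   = 43.1143

x* = (1.7644, -3.4711, 0.5658), lambda* = (-13.3649)


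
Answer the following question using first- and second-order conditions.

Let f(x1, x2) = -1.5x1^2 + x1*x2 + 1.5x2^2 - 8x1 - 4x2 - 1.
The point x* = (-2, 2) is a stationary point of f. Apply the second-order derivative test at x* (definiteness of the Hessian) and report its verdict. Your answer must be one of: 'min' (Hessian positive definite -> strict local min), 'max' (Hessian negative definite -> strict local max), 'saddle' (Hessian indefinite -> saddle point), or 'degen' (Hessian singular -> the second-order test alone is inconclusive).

Compute the Hessian H = grad^2 f:
  H = [[-3, 1], [1, 3]]
Verify stationarity: grad f(x*) = H x* + g = (0, 0).
Eigenvalues of H: -3.1623, 3.1623.
Eigenvalues have mixed signs, so H is indefinite -> x* is a saddle point.

saddle
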